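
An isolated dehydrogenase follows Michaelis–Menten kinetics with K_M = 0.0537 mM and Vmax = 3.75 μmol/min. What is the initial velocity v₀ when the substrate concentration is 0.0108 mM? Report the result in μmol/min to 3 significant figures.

0.628 μmol/min

[S]/(Km+[S]) = 0.0108/0.06450 = 0.1674, the fractional saturation.
v = 0.1674 × Vmax = 0.1674 × 3.75 = 0.628 μmol/min.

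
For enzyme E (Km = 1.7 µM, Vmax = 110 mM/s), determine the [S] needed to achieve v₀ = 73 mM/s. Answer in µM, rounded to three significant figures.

The required fractional saturation is v/Vmax = 73/110 = 0.6636.
Then [S]/(Km+[S]) = 0.6636 ⇒ [S] = 1.7 × 0.6636/(1 − 0.6636) = 3.35 µM.

3.35 µM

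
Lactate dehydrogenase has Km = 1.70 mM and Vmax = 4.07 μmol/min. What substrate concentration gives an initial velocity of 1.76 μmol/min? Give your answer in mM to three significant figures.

Rearranging v = Vmax[S]/(Km+[S]) gives [S] = Km·v/(Vmax − v).
[S] = 1.70 × 1.76 / (4.07 − 1.76) = 2.992/2.310 = 1.30 mM.

1.30 mM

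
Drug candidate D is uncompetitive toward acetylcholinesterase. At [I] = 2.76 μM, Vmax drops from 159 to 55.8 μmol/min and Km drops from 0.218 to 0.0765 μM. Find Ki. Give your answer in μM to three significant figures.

Uncompetitive: Vmax,app = Vmax/α (and Km,app = Km/α) with α = 1 + [I]/Ki.
α = Vmax/Vmax,app = 159/55.8 = 2.849.
Since α = 1 + [I]/Ki, [I]/Ki = 2.849 − 1 = 1.849 and Ki = 2.76/1.849 = 1.49 μM.

1.49 μM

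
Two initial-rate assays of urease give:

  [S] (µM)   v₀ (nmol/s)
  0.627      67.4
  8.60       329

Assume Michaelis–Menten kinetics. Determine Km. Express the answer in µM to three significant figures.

From v = Vmax[S]/(Km+[S]), each point gives Vmax = v(Km+[S])/[S].
Equating: 67.4(Km+0.627)/0.627 = 329(Km+8.60)/8.60.
107.5·Km + 67.4 = 38.26·Km + 329, so (107.5 − 38.26)·Km = 329 − 67.4.
Km = 261.6/69.24 = 3.78 µM; then Vmax = 67.4(3.78+0.627)/0.627 = 474 nmol/s.

3.78 µM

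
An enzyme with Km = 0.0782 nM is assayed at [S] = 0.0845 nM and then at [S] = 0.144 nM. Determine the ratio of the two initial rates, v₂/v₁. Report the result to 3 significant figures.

Since Vmax cancels, v₂/v₁ = [S]₂(Km+[S]₁) / [S]₁(Km+[S]₂).
= 0.144×(0.0782+0.0845) / (0.0845×(0.0782+0.144)) = 0.02343/0.01878 = 1.25.

1.25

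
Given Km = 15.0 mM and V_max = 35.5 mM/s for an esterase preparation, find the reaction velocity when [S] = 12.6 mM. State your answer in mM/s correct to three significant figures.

16.2 mM/s

v = Vmax·[S]/(Km + [S]) = 35.5 × 12.6 / (15.0 + 12.6)
  = 447.3 / 27.60 = 16.2 mM/s.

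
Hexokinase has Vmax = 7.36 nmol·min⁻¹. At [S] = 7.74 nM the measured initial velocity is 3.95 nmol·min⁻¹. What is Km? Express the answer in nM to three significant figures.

From v = Vmax[S]/(Km+[S]), Km = [S](Vmax − v)/v.
Km = 7.74 × (7.36 − 3.95) / 3.95 = 26.39/3.95 = 6.68 nM.

6.68 nM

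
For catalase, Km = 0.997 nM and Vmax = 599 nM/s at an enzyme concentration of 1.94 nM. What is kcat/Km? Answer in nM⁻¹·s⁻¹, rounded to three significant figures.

310 nM⁻¹·s⁻¹

kcat = Vmax/[E]total = 599/1.94 = 309 s⁻¹.
kcat/Km = 309/0.997 = 310 nM⁻¹·s⁻¹.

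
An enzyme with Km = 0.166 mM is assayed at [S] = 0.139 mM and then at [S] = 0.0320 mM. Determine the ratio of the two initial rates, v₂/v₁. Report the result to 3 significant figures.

Since Vmax cancels, v₂/v₁ = [S]₂(Km+[S]₁) / [S]₁(Km+[S]₂).
= 0.0320×(0.166+0.139) / (0.139×(0.166+0.0320)) = 0.009760/0.02752 = 0.355.

0.355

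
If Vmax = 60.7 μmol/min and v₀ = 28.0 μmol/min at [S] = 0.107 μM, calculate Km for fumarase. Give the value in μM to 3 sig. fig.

v/Vmax = 28.0/60.7 = 0.4613 = [S]/(Km+[S]).
So Km + [S] = [S]/0.4613 = 0.2320 μM, giving Km = 0.2320 − 0.107 = 0.125 μM.

0.125 μM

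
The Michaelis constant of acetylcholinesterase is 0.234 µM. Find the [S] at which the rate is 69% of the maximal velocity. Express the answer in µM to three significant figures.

v/Vmax = [S]/(Km+[S]) = 0.69, so [S] = Km·0.69/(1 − 0.69) = 0.234 × 2.226.
[S] = 0.521 µM.

0.521 µM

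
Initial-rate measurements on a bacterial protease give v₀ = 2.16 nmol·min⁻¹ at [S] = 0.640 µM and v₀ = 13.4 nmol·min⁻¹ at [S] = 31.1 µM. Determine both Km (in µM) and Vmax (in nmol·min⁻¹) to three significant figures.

Km = 3.82 µM; Vmax = 15.0 nmol·min⁻¹

In reciprocal form, 1/v = (Km/Vmax)·(1/[S]) + 1/Vmax. The two points give (1/[S], 1/v) = (1.562, 0.4630) and (0.03215, 0.07463).
Slope = (0.4630 − 0.07463)/(1.562 − 0.03215) = 0.2538; intercept = 0.4630 − 0.2538×1.562 = 0.06647.
Vmax = 1/intercept = 15.0 nmol·min⁻¹; Km = slope × Vmax = 0.2538 × 15.0 = 3.82 µM.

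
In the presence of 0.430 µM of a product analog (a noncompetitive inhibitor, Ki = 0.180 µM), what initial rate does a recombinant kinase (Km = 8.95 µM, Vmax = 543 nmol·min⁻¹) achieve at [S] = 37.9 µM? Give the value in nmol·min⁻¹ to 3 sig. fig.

α = 1 + [I]/Ki = 1 + 0.430/0.180 = 3.389.
For a noncompetitive inhibitor, Vmax is reduced to Vmax/α while Km is unchanged: Km,app = 8.95 µM, Vmax,app = 160 nmol·min⁻¹.
v = Vmax,app·[S]/(Km,app + [S]) = 160 × 37.9/(8.95 + 37.9) = 130 nmol·min⁻¹.

130 nmol·min⁻¹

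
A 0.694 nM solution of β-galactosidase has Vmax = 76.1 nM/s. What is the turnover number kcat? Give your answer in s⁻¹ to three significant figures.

110 s⁻¹

kcat = Vmax/[E]total = 76.1 nM/s / 0.694 nM = 110 s⁻¹.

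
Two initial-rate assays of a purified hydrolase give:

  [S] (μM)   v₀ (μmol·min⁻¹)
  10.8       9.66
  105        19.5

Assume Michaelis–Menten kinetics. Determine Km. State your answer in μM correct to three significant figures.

From v = Vmax[S]/(Km+[S]), each point gives Vmax = v(Km+[S])/[S].
Equating: 9.66(Km+10.8)/10.8 = 19.5(Km+105)/105.
0.8944·Km + 9.66 = 0.1857·Km + 19.5, so (0.8944 − 0.1857)·Km = 19.5 − 9.66.
Km = 9.840/0.7087 = 13.9 μM; then Vmax = 9.66(13.9+10.8)/10.8 = 22.1 μmol·min⁻¹.

13.9 μM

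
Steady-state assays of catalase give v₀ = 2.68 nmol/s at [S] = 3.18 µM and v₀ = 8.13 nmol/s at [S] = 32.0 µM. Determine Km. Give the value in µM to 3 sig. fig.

9.26 µM

From v = Vmax[S]/(Km+[S]), each point gives Vmax = v(Km+[S])/[S].
Equating: 2.68(Km+3.18)/3.18 = 8.13(Km+32.0)/32.0.
0.8428·Km + 2.68 = 0.2541·Km + 8.13, so (0.8428 − 0.2541)·Km = 8.13 − 2.68.
Km = 5.450/0.5887 = 9.26 µM; then Vmax = 2.68(9.26+3.18)/3.18 = 10.5 nmol/s.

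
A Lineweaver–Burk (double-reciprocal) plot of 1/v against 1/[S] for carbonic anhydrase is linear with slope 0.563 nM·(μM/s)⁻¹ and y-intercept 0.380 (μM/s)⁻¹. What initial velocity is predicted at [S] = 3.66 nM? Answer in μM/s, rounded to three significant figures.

1.87 μM/s

The y-intercept is 1/Vmax, so Vmax = 1/0.380 = 2.63 μM/s.
The slope is Km/Vmax, so Km = 0.563 × 2.63 = 1.48 nM.
Then v = 2.63 × 3.66/(1.48 + 3.66) = 1.87 μM/s.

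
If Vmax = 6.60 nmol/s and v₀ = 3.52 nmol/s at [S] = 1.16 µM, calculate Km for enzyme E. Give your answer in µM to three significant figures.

From v = Vmax[S]/(Km+[S]), Km = [S](Vmax − v)/v.
Km = 1.16 × (6.60 − 3.52) / 3.52 = 3.573/3.52 = 1.01 µM.

1.01 µM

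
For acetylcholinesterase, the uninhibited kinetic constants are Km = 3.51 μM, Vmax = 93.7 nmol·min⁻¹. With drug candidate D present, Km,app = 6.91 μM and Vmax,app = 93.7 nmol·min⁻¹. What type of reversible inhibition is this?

competitive

Km increases (3.51 → 6.91 μM) while Vmax is unchanged — the hallmark of competitive inhibition.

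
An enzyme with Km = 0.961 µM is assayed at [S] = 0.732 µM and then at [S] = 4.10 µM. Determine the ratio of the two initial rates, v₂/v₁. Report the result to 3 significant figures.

1.87

The fractional saturations are [S]/(Km+[S]) = 0.732/1.693 = 0.4324 and 4.10/5.061 = 0.8101.
v₂/v₁ is just their ratio: 0.8101/0.4324 = 1.87.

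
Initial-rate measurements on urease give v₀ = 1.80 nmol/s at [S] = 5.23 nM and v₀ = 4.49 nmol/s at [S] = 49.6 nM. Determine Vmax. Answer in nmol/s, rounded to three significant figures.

From v = Vmax[S]/(Km+[S]), each point gives Vmax = v(Km+[S])/[S].
Equating: 1.80(Km+5.23)/5.23 = 4.49(Km+49.6)/49.6.
0.3442·Km + 1.80 = 0.09052·Km + 4.49, so (0.3442 − 0.09052)·Km = 4.49 − 1.80.
Km = 2.690/0.2536 = 10.6 nM; then Vmax = 1.80(10.6+5.23)/5.23 = 5.45 nmol/s.

5.45 nmol/s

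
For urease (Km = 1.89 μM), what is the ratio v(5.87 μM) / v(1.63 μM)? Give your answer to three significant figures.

The fractional saturations are [S]/(Km+[S]) = 1.63/3.520 = 0.4631 and 5.87/7.760 = 0.7564.
v₂/v₁ is just their ratio: 0.7564/0.4631 = 1.63.

1.63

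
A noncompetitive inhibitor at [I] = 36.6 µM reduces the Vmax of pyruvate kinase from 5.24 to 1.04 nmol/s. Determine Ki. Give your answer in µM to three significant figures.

9.06 µM

Noncompetitive: Vmax,app = Vmax/α with α = 1 + [I]/Ki.
α = Vmax/Vmax,app = 5.24/1.04 = 5.038.
Since α = 1 + [I]/Ki, [I]/Ki = 5.038 − 1 = 4.038 and Ki = 36.6/4.038 = 9.06 µM.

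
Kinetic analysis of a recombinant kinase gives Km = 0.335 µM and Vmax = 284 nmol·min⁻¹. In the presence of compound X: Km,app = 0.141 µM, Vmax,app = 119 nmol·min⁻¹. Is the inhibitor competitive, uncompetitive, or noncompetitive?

uncompetitive

Both Km and Vmax decrease by the same factor (~2.38-fold) — characteristic of uncompetitive inhibition.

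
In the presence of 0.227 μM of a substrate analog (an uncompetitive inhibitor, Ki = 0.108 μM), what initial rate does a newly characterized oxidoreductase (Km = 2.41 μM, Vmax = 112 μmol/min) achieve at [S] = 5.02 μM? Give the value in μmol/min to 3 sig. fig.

31.3 μmol/min

α = 1 + [I]/Ki = 1 + 0.227/0.108 = 3.102.
For an uncompetitive inhibitor, both parameters are divided by α, giving Vmax/α and Km/α: Km,app = 0.777 μM, Vmax,app = 36.1 μmol/min.
v = Vmax,app·[S]/(Km,app + [S]) = 36.1 × 5.02/(0.777 + 5.02) = 31.3 μmol/min.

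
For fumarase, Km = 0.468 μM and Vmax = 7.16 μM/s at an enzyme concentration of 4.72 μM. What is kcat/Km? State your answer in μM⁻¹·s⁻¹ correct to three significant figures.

3.24 μM⁻¹·s⁻¹

kcat = Vmax/[E]total = 7.16/4.72 = 1.52 s⁻¹.
kcat/Km = 1.52/0.468 = 3.24 μM⁻¹·s⁻¹.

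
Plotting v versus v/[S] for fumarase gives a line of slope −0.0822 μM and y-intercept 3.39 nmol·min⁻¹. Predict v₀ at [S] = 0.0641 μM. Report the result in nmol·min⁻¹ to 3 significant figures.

1.49 nmol·min⁻¹

In the Eadie–Hofstee form v = Vmax − Km·(v/[S]), the slope is −Km and the intercept is Vmax, so Km = 0.0822 μM and Vmax = 3.39 nmol·min⁻¹.
v = 3.39 × 0.0641/(0.0822 + 0.0641) = 1.49 nmol·min⁻¹.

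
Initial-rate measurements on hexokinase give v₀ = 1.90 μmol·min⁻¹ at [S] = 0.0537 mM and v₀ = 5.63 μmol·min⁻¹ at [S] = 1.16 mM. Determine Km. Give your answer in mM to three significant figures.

0.122 mM

In reciprocal form, 1/v = (Km/Vmax)·(1/[S]) + 1/Vmax. The two points give (1/[S], 1/v) = (18.62, 0.5263) and (0.8621, 0.1776).
Slope = (0.5263 − 0.1776)/(18.62 − 0.8621) = 0.01963; intercept = 0.5263 − 0.01963×18.62 = 0.1607.
Vmax = 1/intercept = 6.22 μmol·min⁻¹; Km = slope × Vmax = 0.01963 × 6.22 = 0.122 mM.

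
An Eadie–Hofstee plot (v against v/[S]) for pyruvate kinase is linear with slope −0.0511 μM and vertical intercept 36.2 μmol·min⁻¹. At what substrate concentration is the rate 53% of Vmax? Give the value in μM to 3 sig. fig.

The Eadie–Hofstee slope gives Km = 0.0511 μM (slope = −Km).
v/Vmax = [S]/(Km+[S]) = 0.53 ⇒ [S] = Km·0.53/(1−0.53) = 0.0511 × 1.128 = 0.0576 μM.

0.0576 μM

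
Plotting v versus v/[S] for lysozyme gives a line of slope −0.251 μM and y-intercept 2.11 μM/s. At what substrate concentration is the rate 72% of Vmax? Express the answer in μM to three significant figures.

0.645 μM

The Eadie–Hofstee slope gives Km = 0.251 μM (slope = −Km).
v/Vmax = [S]/(Km+[S]) = 0.72 ⇒ [S] = Km·0.72/(1−0.72) = 0.251 × 2.571 = 0.645 μM.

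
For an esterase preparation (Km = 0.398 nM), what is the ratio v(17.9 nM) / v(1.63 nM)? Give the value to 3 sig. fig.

1.22

Since Vmax cancels, v₂/v₁ = [S]₂(Km+[S]₁) / [S]₁(Km+[S]₂).
= 17.9×(0.398+1.63) / (1.63×(0.398+17.9)) = 36.30/29.83 = 1.22.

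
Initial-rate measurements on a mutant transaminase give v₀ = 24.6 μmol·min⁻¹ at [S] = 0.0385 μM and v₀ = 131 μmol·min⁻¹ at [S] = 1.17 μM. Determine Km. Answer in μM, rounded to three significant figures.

0.202 μM

In reciprocal form, 1/v = (Km/Vmax)·(1/[S]) + 1/Vmax. The two points give (1/[S], 1/v) = (25.97, 0.04065) and (0.8547, 0.007634).
Slope = (0.04065 − 0.007634)/(25.97 − 0.8547) = 0.001314; intercept = 0.04065 − 0.001314×25.97 = 0.006510.
Vmax = 1/intercept = 154 μmol·min⁻¹; Km = slope × Vmax = 0.001314 × 154 = 0.202 μM.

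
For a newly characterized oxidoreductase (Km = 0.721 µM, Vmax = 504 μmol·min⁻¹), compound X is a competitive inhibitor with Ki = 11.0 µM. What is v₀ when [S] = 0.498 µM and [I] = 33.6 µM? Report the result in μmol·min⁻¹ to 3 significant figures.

73.4 μmol·min⁻¹

With α = 1 + [I]/Ki = 1 + 33.6/11.0 = 4.055, the competitive rate law is v = Vmax[S] / (αKm + [S]).
v = 504×0.498 / (4.055×0.721 + 0.498) = 251.0/3.421 = 73.4 μmol·min⁻¹.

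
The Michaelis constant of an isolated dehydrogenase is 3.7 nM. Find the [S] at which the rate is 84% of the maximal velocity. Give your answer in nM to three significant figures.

19.4 nM

v/Vmax = [S]/(Km+[S]) = 0.84, so [S] = Km·0.84/(1 − 0.84) = 3.7 × 5.250.
[S] = 19.4 nM.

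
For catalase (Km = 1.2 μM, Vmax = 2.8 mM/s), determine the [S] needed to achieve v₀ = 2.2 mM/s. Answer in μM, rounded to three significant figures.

4.40 μM

The required fractional saturation is v/Vmax = 2.2/2.8 = 0.7857.
Then [S]/(Km+[S]) = 0.7857 ⇒ [S] = 1.2 × 0.7857/(1 − 0.7857) = 4.40 μM.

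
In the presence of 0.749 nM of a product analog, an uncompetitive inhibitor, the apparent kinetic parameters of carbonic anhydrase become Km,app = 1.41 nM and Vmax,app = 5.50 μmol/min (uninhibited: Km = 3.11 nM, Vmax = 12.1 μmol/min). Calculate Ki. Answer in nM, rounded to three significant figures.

0.624 nM

Uncompetitive: Vmax,app = Vmax/α (and Km,app = Km/α) with α = 1 + [I]/Ki.
α = Vmax/Vmax,app = 12.1/5.50 = 2.200.
Since α = 1 + [I]/Ki, [I]/Ki = 2.200 − 1 = 1.200 and Ki = 0.749/1.200 = 0.624 nM.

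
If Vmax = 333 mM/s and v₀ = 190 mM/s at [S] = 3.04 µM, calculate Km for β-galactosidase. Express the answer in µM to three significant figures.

2.29 µM

v/Vmax = 190/333 = 0.5706 = [S]/(Km+[S]).
So Km + [S] = [S]/0.5706 = 5.328 µM, giving Km = 5.328 − 3.04 = 2.29 µM.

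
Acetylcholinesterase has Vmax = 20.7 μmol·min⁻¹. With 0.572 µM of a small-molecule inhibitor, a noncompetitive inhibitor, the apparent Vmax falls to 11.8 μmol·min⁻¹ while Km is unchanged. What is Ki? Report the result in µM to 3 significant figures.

Noncompetitive: Vmax,app = Vmax/α with α = 1 + [I]/Ki.
α = Vmax/Vmax,app = 20.7/11.8 = 1.754.
Ki = [I]/(α − 1) = 0.572/0.7542 = 0.758 µM.

0.758 µM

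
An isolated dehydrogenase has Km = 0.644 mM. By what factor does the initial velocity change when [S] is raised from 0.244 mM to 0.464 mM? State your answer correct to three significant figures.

Since Vmax cancels, v₂/v₁ = [S]₂(Km+[S]₁) / [S]₁(Km+[S]₂).
= 0.464×(0.644+0.244) / (0.244×(0.644+0.464)) = 0.4120/0.2704 = 1.52.

1.52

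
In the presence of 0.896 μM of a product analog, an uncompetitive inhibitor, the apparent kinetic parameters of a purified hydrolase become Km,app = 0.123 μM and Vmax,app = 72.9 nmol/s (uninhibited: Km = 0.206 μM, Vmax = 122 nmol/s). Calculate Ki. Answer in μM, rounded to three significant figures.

Uncompetitive: Vmax,app = Vmax/α (and Km,app = Km/α) with α = 1 + [I]/Ki.
α = Vmax/Vmax,app = 122/72.9 = 1.674.
Ki = [I]/(α − 1) = 0.896/0.6735 = 1.33 μM.

1.33 μM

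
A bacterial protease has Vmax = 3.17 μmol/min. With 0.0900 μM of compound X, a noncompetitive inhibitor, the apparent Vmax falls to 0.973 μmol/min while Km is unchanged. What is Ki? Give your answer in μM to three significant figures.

0.0399 μM

Noncompetitive: Vmax,app = Vmax/α with α = 1 + [I]/Ki.
α = Vmax/Vmax,app = 3.17/0.973 = 3.258.
Since α = 1 + [I]/Ki, [I]/Ki = 3.258 − 1 = 2.258 and Ki = 0.0900/2.258 = 0.0399 μM.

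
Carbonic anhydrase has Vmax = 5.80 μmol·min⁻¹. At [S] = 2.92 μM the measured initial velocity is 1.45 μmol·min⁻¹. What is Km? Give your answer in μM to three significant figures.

From v = Vmax[S]/(Km+[S]), Km = [S](Vmax − v)/v.
Km = 2.92 × (5.80 − 1.45) / 1.45 = 12.70/1.45 = 8.76 μM.

8.76 μM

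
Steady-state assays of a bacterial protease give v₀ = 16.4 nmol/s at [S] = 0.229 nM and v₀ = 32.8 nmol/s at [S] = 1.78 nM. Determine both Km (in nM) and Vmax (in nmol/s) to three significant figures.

In reciprocal form, 1/v = (Km/Vmax)·(1/[S]) + 1/Vmax. The two points give (1/[S], 1/v) = (4.367, 0.06098) and (0.5618, 0.03049).
Slope = (0.06098 − 0.03049)/(4.367 − 0.5618) = 0.008013; intercept = 0.06098 − 0.008013×4.367 = 0.02599.
Vmax = 1/intercept = 38.5 nmol/s; Km = slope × Vmax = 0.008013 × 38.5 = 0.308 nM.

Km = 0.308 nM; Vmax = 38.5 nmol/s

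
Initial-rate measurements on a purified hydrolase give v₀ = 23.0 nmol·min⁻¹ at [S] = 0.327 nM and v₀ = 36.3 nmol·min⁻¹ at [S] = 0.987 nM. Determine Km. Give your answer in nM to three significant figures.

0.396 nM

In reciprocal form, 1/v = (Km/Vmax)·(1/[S]) + 1/Vmax. The two points give (1/[S], 1/v) = (3.058, 0.04348) and (1.013, 0.02755).
Slope = (0.04348 − 0.02755)/(3.058 − 1.013) = 0.007790; intercept = 0.04348 − 0.007790×3.058 = 0.01966.
Vmax = 1/intercept = 50.9 nmol·min⁻¹; Km = slope × Vmax = 0.007790 × 50.9 = 0.396 nM.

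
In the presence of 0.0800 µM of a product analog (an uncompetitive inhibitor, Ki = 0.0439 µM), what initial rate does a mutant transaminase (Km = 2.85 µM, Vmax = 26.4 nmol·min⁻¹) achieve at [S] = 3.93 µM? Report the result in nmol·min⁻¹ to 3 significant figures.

α = 1 + [I]/Ki = 1 + 0.0800/0.0439 = 2.822.
For an uncompetitive inhibitor, both parameters are divided by α, giving Vmax/α and Km/α: Km,app = 1.01 µM, Vmax,app = 9.35 nmol·min⁻¹.
v = Vmax,app·[S]/(Km,app + [S]) = 9.35 × 3.93/(1.01 + 3.93) = 7.44 nmol·min⁻¹.

7.44 nmol·min⁻¹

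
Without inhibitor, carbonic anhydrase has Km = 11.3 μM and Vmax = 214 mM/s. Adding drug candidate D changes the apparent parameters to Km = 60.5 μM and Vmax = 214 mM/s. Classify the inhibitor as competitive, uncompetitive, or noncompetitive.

Km increases (11.3 → 60.5 μM) while Vmax is unchanged — the hallmark of competitive inhibition.

competitive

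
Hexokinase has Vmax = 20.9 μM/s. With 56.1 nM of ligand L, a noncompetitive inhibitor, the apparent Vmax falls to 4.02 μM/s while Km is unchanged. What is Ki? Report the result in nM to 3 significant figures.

Noncompetitive: Vmax,app = Vmax/α with α = 1 + [I]/Ki.
α = Vmax/Vmax,app = 20.9/4.02 = 5.199.
Since α = 1 + [I]/Ki, [I]/Ki = 5.199 − 1 = 4.199 and Ki = 56.1/4.199 = 13.4 nM.

13.4 nM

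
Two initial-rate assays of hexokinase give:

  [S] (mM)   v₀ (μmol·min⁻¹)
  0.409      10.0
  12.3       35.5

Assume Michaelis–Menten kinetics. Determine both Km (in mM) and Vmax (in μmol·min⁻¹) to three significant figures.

In reciprocal form, 1/v = (Km/Vmax)·(1/[S]) + 1/Vmax. The two points give (1/[S], 1/v) = (2.445, 0.1000) and (0.08130, 0.02817).
Slope = (0.1000 − 0.02817)/(2.445 − 0.08130) = 0.03039; intercept = 0.1000 − 0.03039×2.445 = 0.02570.
Vmax = 1/intercept = 38.9 μmol·min⁻¹; Km = slope × Vmax = 0.03039 × 38.9 = 1.18 mM.

Km = 1.18 mM; Vmax = 38.9 μmol·min⁻¹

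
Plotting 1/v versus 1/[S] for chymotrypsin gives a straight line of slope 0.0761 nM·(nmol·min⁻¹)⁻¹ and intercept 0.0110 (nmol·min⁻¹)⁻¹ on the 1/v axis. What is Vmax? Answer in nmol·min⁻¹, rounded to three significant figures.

90.9 nmol·min⁻¹

The y-intercept of a Lineweaver–Burk plot equals 1/Vmax, so Vmax = 1/0.0110 = 90.9 nmol·min⁻¹.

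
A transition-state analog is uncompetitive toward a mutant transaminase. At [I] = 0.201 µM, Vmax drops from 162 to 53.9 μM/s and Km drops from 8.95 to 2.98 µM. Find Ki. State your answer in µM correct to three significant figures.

0.100 µM

Uncompetitive: Vmax,app = Vmax/α (and Km,app = Km/α) with α = 1 + [I]/Ki.
α = Vmax/Vmax,app = 162/53.9 = 3.006.
Ki = [I]/(α − 1) = 0.201/2.006 = 0.100 µM.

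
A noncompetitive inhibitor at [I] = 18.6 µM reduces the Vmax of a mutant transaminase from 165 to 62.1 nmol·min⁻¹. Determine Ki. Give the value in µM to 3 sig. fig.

11.2 µM

Noncompetitive: Vmax,app = Vmax/α with α = 1 + [I]/Ki.
α = Vmax/Vmax,app = 165/62.1 = 2.657.
Ki = [I]/(α − 1) = 18.6/1.657 = 11.2 µM.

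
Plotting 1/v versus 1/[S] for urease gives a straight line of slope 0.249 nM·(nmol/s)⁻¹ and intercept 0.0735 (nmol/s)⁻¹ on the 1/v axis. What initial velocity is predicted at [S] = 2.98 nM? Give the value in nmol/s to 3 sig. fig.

6.37 nmol/s

The y-intercept is 1/Vmax, so Vmax = 1/0.0735 = 13.6 nmol/s.
The slope is Km/Vmax, so Km = 0.249 × 13.6 = 3.39 nM.
Then v = 13.6 × 2.98/(3.39 + 2.98) = 6.37 nmol/s.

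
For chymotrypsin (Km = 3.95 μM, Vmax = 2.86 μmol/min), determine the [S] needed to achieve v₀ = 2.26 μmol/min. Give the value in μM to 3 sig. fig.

14.9 μM

The required fractional saturation is v/Vmax = 2.26/2.86 = 0.7902.
Then [S]/(Km+[S]) = 0.7902 ⇒ [S] = 3.95 × 0.7902/(1 − 0.7902) = 14.9 μM.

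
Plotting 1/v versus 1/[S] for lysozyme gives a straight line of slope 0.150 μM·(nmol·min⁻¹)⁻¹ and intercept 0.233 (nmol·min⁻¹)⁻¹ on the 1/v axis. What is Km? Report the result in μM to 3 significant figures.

0.644 μM

y-intercept = 1/Vmax ⇒ Vmax = 4.29 nmol·min⁻¹; slope = Km/Vmax ⇒ Km = slope × Vmax.
Km = 0.150 × 4.29 = 0.644 μM.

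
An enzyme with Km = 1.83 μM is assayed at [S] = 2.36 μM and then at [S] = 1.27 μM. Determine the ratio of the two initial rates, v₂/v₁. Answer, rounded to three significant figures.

0.727

The fractional saturations are [S]/(Km+[S]) = 2.36/4.190 = 0.5632 and 1.27/3.100 = 0.4097.
v₂/v₁ is just their ratio: 0.4097/0.5632 = 0.727.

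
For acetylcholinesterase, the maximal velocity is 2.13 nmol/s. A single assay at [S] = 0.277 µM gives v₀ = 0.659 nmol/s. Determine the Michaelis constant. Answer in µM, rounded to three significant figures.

From v = Vmax[S]/(Km+[S]), Km = [S](Vmax − v)/v.
Km = 0.277 × (2.13 − 0.659) / 0.659 = 0.4075/0.659 = 0.618 µM.

0.618 µM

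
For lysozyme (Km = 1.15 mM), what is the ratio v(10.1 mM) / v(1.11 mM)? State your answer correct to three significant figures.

1.83

Since Vmax cancels, v₂/v₁ = [S]₂(Km+[S]₁) / [S]₁(Km+[S]₂).
= 10.1×(1.15+1.11) / (1.11×(1.15+10.1)) = 22.83/12.49 = 1.83.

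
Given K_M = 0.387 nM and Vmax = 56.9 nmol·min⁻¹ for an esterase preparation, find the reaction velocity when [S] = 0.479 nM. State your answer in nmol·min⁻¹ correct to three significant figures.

31.5 nmol·min⁻¹

v = Vmax·[S]/(Km + [S]) = 56.9 × 0.479 / (0.387 + 0.479)
  = 27.26 / 0.8660 = 31.5 nmol·min⁻¹.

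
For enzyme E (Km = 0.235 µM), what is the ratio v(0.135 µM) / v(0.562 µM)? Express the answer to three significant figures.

The fractional saturations are [S]/(Km+[S]) = 0.562/0.7970 = 0.7051 and 0.135/0.3700 = 0.3649.
v₂/v₁ is just their ratio: 0.3649/0.7051 = 0.517.

0.517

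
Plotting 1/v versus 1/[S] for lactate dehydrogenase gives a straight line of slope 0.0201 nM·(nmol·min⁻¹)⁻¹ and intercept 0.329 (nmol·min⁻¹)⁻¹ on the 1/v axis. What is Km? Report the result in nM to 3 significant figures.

y-intercept = 1/Vmax ⇒ Vmax = 3.04 nmol·min⁻¹; slope = Km/Vmax ⇒ Km = slope × Vmax.
Km = 0.0201 × 3.04 = 0.0611 nM.

0.0611 nM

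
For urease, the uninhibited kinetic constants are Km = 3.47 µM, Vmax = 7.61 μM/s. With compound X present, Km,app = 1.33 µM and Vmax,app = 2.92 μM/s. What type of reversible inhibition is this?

Both Km and Vmax decrease by the same factor (~2.61-fold) — characteristic of uncompetitive inhibition.

uncompetitive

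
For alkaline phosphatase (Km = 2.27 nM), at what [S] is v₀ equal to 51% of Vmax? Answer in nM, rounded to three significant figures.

v/Vmax = [S]/(Km+[S]) = 0.51, so [S] = Km·0.51/(1 − 0.51) = 2.27 × 1.041.
[S] = 2.36 nM.

2.36 nM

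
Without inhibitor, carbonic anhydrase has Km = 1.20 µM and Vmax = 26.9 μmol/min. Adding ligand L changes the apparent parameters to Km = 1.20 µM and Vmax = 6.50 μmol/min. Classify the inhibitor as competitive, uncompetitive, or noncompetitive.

Vmax decreases (26.9 → 6.50 μmol/min) while Km is unchanged — pure noncompetitive inhibition.

noncompetitive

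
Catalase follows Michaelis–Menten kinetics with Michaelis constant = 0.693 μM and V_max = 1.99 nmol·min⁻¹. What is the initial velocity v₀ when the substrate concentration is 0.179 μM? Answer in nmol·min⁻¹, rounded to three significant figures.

0.408 nmol·min⁻¹

v = Vmax·[S]/(Km + [S]) = 1.99 × 0.179 / (0.693 + 0.179)
  = 0.3562 / 0.8720 = 0.408 nmol·min⁻¹.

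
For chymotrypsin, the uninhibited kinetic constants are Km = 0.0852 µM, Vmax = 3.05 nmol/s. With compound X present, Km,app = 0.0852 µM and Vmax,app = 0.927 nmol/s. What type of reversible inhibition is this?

noncompetitive

Vmax decreases (3.05 → 0.927 nmol/s) while Km is unchanged — pure noncompetitive inhibition.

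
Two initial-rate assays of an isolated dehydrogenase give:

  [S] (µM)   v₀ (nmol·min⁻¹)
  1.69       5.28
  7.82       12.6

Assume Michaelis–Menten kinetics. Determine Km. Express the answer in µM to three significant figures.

From v = Vmax[S]/(Km+[S]), each point gives Vmax = v(Km+[S])/[S].
Equating: 5.28(Km+1.69)/1.69 = 12.6(Km+7.82)/7.82.
3.124·Km + 5.28 = 1.611·Km + 12.6, so (3.124 − 1.611)·Km = 12.6 − 5.28.
Km = 7.320/1.513 = 4.84 µM; then Vmax = 5.28(4.84+1.69)/1.69 = 20.4 nmol·min⁻¹.

4.84 µM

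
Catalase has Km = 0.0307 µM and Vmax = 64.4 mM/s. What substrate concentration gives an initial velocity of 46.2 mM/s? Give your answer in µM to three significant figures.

0.0779 µM

Rearranging v = Vmax[S]/(Km+[S]) gives [S] = Km·v/(Vmax − v).
[S] = 0.0307 × 46.2 / (64.4 − 46.2) = 1.418/18.20 = 0.0779 µM.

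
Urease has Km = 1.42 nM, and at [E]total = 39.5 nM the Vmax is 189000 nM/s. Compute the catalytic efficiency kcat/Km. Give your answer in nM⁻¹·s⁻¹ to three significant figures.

kcat = Vmax/[E]total = 189000/39.5 = 4780 s⁻¹.
kcat/Km = 4780/1.42 = 3370 nM⁻¹·s⁻¹.

3370 nM⁻¹·s⁻¹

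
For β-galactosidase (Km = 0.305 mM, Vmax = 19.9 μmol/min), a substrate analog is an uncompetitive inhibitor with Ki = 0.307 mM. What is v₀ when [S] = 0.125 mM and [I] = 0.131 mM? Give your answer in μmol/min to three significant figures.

With α = 1 + [I]/Ki = 1 + 0.131/0.307 = 1.427, the uncompetitive rate law is v = (Vmax/α)·[S] / (Km/α + [S]).
v = (19.9/1.427)×0.125 / (0.305/1.427 + 0.125) = 1.744/0.3388 = 5.15 μmol/min.

5.15 μmol/min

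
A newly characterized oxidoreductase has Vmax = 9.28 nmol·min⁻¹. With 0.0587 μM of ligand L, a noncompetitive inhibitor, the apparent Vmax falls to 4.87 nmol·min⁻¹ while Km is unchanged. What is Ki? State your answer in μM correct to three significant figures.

0.0648 μM

Noncompetitive: Vmax,app = Vmax/α with α = 1 + [I]/Ki.
α = Vmax/Vmax,app = 9.28/4.87 = 1.906.
Since α = 1 + [I]/Ki, [I]/Ki = 1.906 − 1 = 0.9055 and Ki = 0.0587/0.9055 = 0.0648 μM.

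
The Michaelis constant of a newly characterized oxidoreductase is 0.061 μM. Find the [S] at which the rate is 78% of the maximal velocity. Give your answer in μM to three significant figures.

v/Vmax = [S]/(Km+[S]) = 0.78, so [S] = Km·0.78/(1 − 0.78) = 0.061 × 3.545.
[S] = 0.216 μM.

0.216 μM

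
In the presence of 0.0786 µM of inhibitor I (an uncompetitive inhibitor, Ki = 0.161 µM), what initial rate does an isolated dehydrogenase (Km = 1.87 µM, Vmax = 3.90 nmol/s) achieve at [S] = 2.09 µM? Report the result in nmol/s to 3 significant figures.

α = 1 + [I]/Ki = 1 + 0.0786/0.161 = 1.488.
For an uncompetitive inhibitor, both parameters are divided by α, giving Vmax/α and Km/α: Km,app = 1.26 µM, Vmax,app = 2.62 nmol/s.
v = Vmax,app·[S]/(Km,app + [S]) = 2.62 × 2.09/(1.26 + 2.09) = 1.64 nmol/s.

1.64 nmol/s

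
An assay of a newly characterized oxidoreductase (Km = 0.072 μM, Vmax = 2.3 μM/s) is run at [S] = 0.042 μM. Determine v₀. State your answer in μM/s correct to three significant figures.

0.847 μM/s

v = Vmax·[S]/(Km + [S]) = 2.3 × 0.042 / (0.072 + 0.042)
  = 0.09660 / 0.1140 = 0.847 μM/s.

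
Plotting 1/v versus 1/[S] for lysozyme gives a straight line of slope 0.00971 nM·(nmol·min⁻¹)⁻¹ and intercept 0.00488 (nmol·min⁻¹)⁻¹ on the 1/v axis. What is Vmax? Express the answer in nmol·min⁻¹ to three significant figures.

205 nmol·min⁻¹

The y-intercept of a Lineweaver–Burk plot equals 1/Vmax, so Vmax = 1/0.00488 = 205 nmol·min⁻¹.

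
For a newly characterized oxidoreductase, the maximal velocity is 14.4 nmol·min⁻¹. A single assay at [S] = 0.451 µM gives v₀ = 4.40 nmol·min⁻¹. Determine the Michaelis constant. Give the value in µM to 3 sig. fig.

From v = Vmax[S]/(Km+[S]), Km = [S](Vmax − v)/v.
Km = 0.451 × (14.4 − 4.40) / 4.40 = 4.510/4.40 = 1.02 µM.

1.02 µM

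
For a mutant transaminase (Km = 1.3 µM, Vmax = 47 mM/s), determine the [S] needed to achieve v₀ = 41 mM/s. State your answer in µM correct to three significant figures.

8.88 µM

The required fractional saturation is v/Vmax = 41/47 = 0.8723.
Then [S]/(Km+[S]) = 0.8723 ⇒ [S] = 1.3 × 0.8723/(1 − 0.8723) = 8.88 µM.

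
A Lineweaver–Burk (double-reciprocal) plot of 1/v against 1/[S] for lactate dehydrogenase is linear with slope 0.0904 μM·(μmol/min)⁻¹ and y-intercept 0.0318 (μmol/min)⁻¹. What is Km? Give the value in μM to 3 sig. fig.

2.84 μM

y-intercept = 1/Vmax ⇒ Vmax = 31.4 μmol/min; slope = Km/Vmax ⇒ Km = slope × Vmax.
Km = 0.0904 × 31.4 = 2.84 μM.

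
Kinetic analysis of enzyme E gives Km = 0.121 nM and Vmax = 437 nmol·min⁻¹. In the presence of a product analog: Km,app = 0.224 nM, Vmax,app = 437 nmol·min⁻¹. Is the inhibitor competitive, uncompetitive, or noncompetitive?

Km increases (0.121 → 0.224 nM) while Vmax is unchanged — the hallmark of competitive inhibition.

competitive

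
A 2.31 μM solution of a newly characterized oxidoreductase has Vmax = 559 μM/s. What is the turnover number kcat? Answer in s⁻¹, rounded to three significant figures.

242 s⁻¹

kcat = Vmax/[E]total = 559 μM/s / 2.31 μM = 242 s⁻¹.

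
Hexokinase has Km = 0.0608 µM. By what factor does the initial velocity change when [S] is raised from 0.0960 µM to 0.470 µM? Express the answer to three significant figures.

Since Vmax cancels, v₂/v₁ = [S]₂(Km+[S]₁) / [S]₁(Km+[S]₂).
= 0.470×(0.0608+0.0960) / (0.0960×(0.0608+0.470)) = 0.07370/0.05096 = 1.45.

1.45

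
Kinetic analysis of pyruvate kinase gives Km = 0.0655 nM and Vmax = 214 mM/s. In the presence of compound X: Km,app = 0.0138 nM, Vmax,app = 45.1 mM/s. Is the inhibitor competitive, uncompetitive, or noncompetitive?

uncompetitive

Both Km and Vmax decrease by the same factor (~4.74-fold) — characteristic of uncompetitive inhibition.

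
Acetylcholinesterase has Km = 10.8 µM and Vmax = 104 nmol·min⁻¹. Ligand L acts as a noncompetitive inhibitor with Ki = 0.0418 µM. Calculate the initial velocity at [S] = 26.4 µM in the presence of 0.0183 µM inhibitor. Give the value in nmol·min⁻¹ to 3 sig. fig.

With α = 1 + [I]/Ki = 1 + 0.0183/0.0418 = 1.438, the noncompetitive rate law is v = (Vmax/α)·[S] / (Km + [S]).
v = (104/1.438)×26.4 / (10.8 + 26.4) = 1910/37.20 = 51.3 nmol·min⁻¹.

51.3 nmol·min⁻¹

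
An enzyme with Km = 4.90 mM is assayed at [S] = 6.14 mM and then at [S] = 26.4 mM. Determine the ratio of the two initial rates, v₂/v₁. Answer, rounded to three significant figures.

1.52

The fractional saturations are [S]/(Km+[S]) = 6.14/11.04 = 0.5562 and 26.4/31.30 = 0.8435.
v₂/v₁ is just their ratio: 0.8435/0.5562 = 1.52.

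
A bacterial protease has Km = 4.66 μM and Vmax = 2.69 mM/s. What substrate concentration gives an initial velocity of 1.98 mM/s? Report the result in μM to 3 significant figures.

The required fractional saturation is v/Vmax = 1.98/2.69 = 0.7361.
Then [S]/(Km+[S]) = 0.7361 ⇒ [S] = 4.66 × 0.7361/(1 − 0.7361) = 13.0 μM.

13.0 μM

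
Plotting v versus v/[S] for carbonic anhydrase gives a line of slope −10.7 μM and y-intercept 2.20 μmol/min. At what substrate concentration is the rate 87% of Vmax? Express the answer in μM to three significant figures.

The Eadie–Hofstee slope gives Km = 10.7 μM (slope = −Km).
v/Vmax = [S]/(Km+[S]) = 0.87 ⇒ [S] = Km·0.87/(1−0.87) = 10.7 × 6.692 = 71.6 μM.

71.6 μM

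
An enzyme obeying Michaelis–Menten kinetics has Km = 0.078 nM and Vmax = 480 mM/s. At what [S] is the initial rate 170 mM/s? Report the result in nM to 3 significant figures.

0.0428 nM

Rearranging v = Vmax[S]/(Km+[S]) gives [S] = Km·v/(Vmax − v).
[S] = 0.078 × 170 / (480 − 170) = 13.26/310.0 = 0.0428 nM.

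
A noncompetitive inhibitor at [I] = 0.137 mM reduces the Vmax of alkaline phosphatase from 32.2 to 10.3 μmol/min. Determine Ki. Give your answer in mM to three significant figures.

0.0644 mM

Noncompetitive: Vmax,app = Vmax/α with α = 1 + [I]/Ki.
α = Vmax/Vmax,app = 32.2/10.3 = 3.126.
Ki = [I]/(α − 1) = 0.137/2.126 = 0.0644 mM.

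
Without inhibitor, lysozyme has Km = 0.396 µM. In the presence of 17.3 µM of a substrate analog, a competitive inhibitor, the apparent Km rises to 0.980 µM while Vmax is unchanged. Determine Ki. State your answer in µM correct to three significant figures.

11.7 µM

Competitive: Km,app = α·Km with α = 1 + [I]/Ki.
α = Km,app/Km = 0.980/0.396 = 2.475.
Since α = 1 + [I]/Ki, [I]/Ki = 2.475 − 1 = 1.475 and Ki = 17.3/1.475 = 11.7 µM.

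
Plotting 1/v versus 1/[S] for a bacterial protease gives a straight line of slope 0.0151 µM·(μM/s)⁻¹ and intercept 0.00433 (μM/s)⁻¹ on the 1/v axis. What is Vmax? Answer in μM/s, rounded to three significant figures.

The y-intercept of a Lineweaver–Burk plot equals 1/Vmax, so Vmax = 1/0.00433 = 231 μM/s.

231 μM/s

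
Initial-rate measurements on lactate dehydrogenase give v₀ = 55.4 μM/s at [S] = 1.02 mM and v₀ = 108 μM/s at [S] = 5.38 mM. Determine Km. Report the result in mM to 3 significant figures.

From v = Vmax[S]/(Km+[S]), each point gives Vmax = v(Km+[S])/[S].
Equating: 55.4(Km+1.02)/1.02 = 108(Km+5.38)/5.38.
54.31·Km + 55.4 = 20.07·Km + 108, so (54.31 − 20.07)·Km = 108 − 55.4.
Km = 52.60/34.24 = 1.54 mM; then Vmax = 55.4(1.54+1.02)/1.02 = 139 μM/s.

1.54 mM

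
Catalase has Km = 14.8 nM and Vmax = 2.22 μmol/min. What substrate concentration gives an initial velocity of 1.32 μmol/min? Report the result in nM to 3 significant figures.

The required fractional saturation is v/Vmax = 1.32/2.22 = 0.5946.
Then [S]/(Km+[S]) = 0.5946 ⇒ [S] = 14.8 × 0.5946/(1 − 0.5946) = 21.7 nM.

21.7 nM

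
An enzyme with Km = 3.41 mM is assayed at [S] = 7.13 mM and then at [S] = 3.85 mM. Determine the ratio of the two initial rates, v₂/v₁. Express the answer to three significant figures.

Since Vmax cancels, v₂/v₁ = [S]₂(Km+[S]₁) / [S]₁(Km+[S]₂).
= 3.85×(3.41+7.13) / (7.13×(3.41+3.85)) = 40.58/51.76 = 0.784.

0.784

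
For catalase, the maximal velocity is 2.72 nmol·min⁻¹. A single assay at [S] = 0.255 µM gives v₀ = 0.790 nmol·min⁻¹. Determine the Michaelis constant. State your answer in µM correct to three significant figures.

v/Vmax = 0.790/2.72 = 0.2904 = [S]/(Km+[S]).
So Km + [S] = [S]/0.2904 = 0.8780 µM, giving Km = 0.8780 − 0.255 = 0.623 µM.

0.623 µM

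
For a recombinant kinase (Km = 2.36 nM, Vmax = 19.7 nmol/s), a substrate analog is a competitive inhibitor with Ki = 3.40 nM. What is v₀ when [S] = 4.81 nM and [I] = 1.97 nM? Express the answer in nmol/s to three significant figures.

With α = 1 + [I]/Ki = 1 + 1.97/3.40 = 1.579, the competitive rate law is v = Vmax[S] / (αKm + [S]).
v = 19.7×4.81 / (1.579×2.36 + 4.81) = 94.76/8.537 = 11.1 nmol/s.

11.1 nmol/s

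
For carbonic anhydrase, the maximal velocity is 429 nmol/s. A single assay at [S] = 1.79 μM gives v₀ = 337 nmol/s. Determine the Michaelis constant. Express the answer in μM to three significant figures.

From v = Vmax[S]/(Km+[S]), Km = [S](Vmax − v)/v.
Km = 1.79 × (429 − 337) / 337 = 164.7/337 = 0.489 μM.

0.489 μM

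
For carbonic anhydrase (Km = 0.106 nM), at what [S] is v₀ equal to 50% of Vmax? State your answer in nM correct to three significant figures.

0.106 nM

v/Vmax = [S]/(Km+[S]) = 0.5, so [S] = Km·0.5/(1 − 0.5) = 0.106 × 1.000.
[S] = 0.106 nM.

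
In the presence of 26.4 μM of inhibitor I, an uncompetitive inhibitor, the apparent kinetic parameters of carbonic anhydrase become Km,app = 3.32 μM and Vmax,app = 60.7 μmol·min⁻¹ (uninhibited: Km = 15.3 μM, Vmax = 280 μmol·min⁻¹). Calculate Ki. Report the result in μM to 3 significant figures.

Uncompetitive: Vmax,app = Vmax/α (and Km,app = Km/α) with α = 1 + [I]/Ki.
α = Vmax/Vmax,app = 280/60.7 = 4.613.
Ki = [I]/(α − 1) = 26.4/3.613 = 7.31 μM.

7.31 μM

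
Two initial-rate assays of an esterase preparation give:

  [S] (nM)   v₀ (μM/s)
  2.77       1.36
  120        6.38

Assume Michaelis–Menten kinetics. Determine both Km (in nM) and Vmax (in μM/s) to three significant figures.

In reciprocal form, 1/v = (Km/Vmax)·(1/[S]) + 1/Vmax. The two points give (1/[S], 1/v) = (0.3610, 0.7353) and (0.008333, 0.1567).
Slope = (0.7353 − 0.1567)/(0.3610 − 0.008333) = 1.640; intercept = 0.7353 − 1.640×0.3610 = 0.1431.
Vmax = 1/intercept = 6.99 μM/s; Km = slope × Vmax = 1.640 × 6.99 = 11.5 nM.

Km = 11.5 nM; Vmax = 6.99 μM/s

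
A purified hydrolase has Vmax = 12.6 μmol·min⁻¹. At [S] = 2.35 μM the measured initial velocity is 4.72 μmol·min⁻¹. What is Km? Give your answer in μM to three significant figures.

From v = Vmax[S]/(Km+[S]), Km = [S](Vmax − v)/v.
Km = 2.35 × (12.6 − 4.72) / 4.72 = 18.52/4.72 = 3.92 μM.

3.92 μM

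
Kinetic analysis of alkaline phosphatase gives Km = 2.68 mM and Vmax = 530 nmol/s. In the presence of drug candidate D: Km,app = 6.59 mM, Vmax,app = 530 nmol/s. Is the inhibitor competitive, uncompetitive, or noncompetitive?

Km increases (2.68 → 6.59 mM) while Vmax is unchanged — the hallmark of competitive inhibition.

competitive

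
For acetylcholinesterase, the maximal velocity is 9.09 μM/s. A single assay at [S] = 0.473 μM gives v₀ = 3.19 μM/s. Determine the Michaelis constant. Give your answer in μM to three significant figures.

From v = Vmax[S]/(Km+[S]), Km = [S](Vmax − v)/v.
Km = 0.473 × (9.09 − 3.19) / 3.19 = 2.791/3.19 = 0.875 μM.

0.875 μM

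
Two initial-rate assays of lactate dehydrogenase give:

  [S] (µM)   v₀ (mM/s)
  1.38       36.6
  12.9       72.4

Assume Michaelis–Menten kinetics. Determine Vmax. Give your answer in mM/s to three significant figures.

82.0 mM/s

From v = Vmax[S]/(Km+[S]), each point gives Vmax = v(Km+[S])/[S].
Equating: 36.6(Km+1.38)/1.38 = 72.4(Km+12.9)/12.9.
26.52·Km + 36.6 = 5.612·Km + 72.4, so (26.52 − 5.612)·Km = 72.4 − 36.6.
Km = 35.80/20.91 = 1.71 µM; then Vmax = 36.6(1.71+1.38)/1.38 = 82.0 mM/s.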